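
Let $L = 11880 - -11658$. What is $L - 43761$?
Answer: $-20223$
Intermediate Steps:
$L = 23538$ ($L = 11880 + 11658 = 23538$)
$L - 43761 = 23538 - 43761 = -20223$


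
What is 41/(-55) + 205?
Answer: 11234/55 ≈ 204.25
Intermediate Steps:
41/(-55) + 205 = -1/55*41 + 205 = -41/55 + 205 = 11234/55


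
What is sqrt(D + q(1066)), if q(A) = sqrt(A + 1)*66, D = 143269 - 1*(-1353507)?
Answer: sqrt(1496776 + 66*sqrt(1067)) ≈ 1224.3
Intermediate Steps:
D = 1496776 (D = 143269 + 1353507 = 1496776)
q(A) = 66*sqrt(1 + A) (q(A) = sqrt(1 + A)*66 = 66*sqrt(1 + A))
sqrt(D + q(1066)) = sqrt(1496776 + 66*sqrt(1 + 1066)) = sqrt(1496776 + 66*sqrt(1067))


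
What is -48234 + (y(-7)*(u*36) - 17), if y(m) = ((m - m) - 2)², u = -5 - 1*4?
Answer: -49547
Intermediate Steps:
u = -9 (u = -5 - 4 = -9)
y(m) = 4 (y(m) = (0 - 2)² = (-2)² = 4)
-48234 + (y(-7)*(u*36) - 17) = -48234 + (4*(-9*36) - 17) = -48234 + (4*(-324) - 17) = -48234 + (-1296 - 17) = -48234 - 1313 = -49547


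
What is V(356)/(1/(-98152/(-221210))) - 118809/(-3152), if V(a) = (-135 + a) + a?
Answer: 102395586949/348626960 ≈ 293.71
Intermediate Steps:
V(a) = -135 + 2*a
V(356)/(1/(-98152/(-221210))) - 118809/(-3152) = (-135 + 2*356)/(1/(-98152/(-221210))) - 118809/(-3152) = (-135 + 712)/(1/(-98152*(-1/221210))) - 118809*(-1/3152) = 577/(1/(49076/110605)) + 118809/3152 = 577/(110605/49076) + 118809/3152 = 577*(49076/110605) + 118809/3152 = 28316852/110605 + 118809/3152 = 102395586949/348626960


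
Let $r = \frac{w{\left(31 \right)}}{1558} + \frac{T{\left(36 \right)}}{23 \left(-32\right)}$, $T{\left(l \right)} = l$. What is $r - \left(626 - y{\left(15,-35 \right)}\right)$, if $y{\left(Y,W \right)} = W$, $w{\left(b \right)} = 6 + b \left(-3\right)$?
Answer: $- \frac{94760111}{143336} \approx -661.1$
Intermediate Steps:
$w{\left(b \right)} = 6 - 3 b$
$r = - \frac{15015}{143336}$ ($r = \frac{6 - 93}{1558} + \frac{36}{23 \left(-32\right)} = \left(6 - 93\right) \frac{1}{1558} + \frac{36}{-736} = \left(-87\right) \frac{1}{1558} + 36 \left(- \frac{1}{736}\right) = - \frac{87}{1558} - \frac{9}{184} = - \frac{15015}{143336} \approx -0.10475$)
$r - \left(626 - y{\left(15,-35 \right)}\right) = - \frac{15015}{143336} - \left(626 - -35\right) = - \frac{15015}{143336} - \left(626 + 35\right) = - \frac{15015}{143336} - 661 = - \frac{94760111}{143336}$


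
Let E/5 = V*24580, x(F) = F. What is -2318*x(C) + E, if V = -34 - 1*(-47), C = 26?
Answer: 1537432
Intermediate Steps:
V = 13 (V = -34 + 47 = 13)
E = 1597700 (E = 5*(13*24580) = 5*319540 = 1597700)
-2318*x(C) + E = -2318*26 + 1597700 = -60268 + 1597700 = 1537432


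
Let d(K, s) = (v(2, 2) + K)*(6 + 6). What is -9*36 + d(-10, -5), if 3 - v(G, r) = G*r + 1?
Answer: -468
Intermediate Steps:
v(G, r) = 2 - G*r (v(G, r) = 3 - (G*r + 1) = 3 - (1 + G*r) = 3 + (-1 - G*r) = 2 - G*r)
d(K, s) = -24 + 12*K (d(K, s) = ((2 - 1*2*2) + K)*(6 + 6) = ((2 - 4) + K)*12 = (-2 + K)*12 = -24 + 12*K)
-9*36 + d(-10, -5) = -9*36 + (-24 + 12*(-10)) = -324 + (-24 - 120) = -324 - 144 = -468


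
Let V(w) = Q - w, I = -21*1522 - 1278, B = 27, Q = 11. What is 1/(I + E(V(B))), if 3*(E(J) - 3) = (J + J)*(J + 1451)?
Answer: -3/145631 ≈ -2.0600e-5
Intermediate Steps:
I = -33240 (I = -31962 - 1278 = -33240)
V(w) = 11 - w
E(J) = 3 + 2*J*(1451 + J)/3 (E(J) = 3 + ((J + J)*(J + 1451))/3 = 3 + ((2*J)*(1451 + J))/3 = 3 + (2*J*(1451 + J))/3 = 3 + 2*J*(1451 + J)/3)
1/(I + E(V(B))) = 1/(-33240 + (3 + 2*(11 - 1*27)²/3 + 2902*(11 - 1*27)/3)) = 1/(-33240 + (3 + 2*(11 - 27)²/3 + 2902*(11 - 27)/3)) = 1/(-33240 + (3 + (⅔)*(-16)² + (2902/3)*(-16))) = 1/(-33240 + (3 + (⅔)*256 - 46432/3)) = 1/(-33240 + (3 + 512/3 - 46432/3)) = 1/(-33240 - 45911/3) = 1/(-145631/3) = -3/145631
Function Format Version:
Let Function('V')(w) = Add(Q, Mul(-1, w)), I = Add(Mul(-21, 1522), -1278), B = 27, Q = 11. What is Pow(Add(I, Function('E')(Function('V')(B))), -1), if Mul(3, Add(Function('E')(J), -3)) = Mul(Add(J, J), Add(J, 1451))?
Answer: Rational(-3, 145631) ≈ -2.0600e-5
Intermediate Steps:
I = -33240 (I = Add(-31962, -1278) = -33240)
Function('V')(w) = Add(11, Mul(-1, w))
Function('E')(J) = Add(3, Mul(Rational(2, 3), J, Add(1451, J))) (Function('E')(J) = Add(3, Mul(Rational(1, 3), Mul(Add(J, J), Add(J, 1451)))) = Add(3, Mul(Rational(1, 3), Mul(Mul(2, J), Add(1451, J)))) = Add(3, Mul(Rational(1, 3), Mul(2, J, Add(1451, J)))) = Add(3, Mul(Rational(2, 3), J, Add(1451, J))))
Pow(Add(I, Function('E')(Function('V')(B))), -1) = Pow(Add(-33240, Add(3, Mul(Rational(2, 3), Pow(Add(11, Mul(-1, 27)), 2)), Mul(Rational(2902, 3), Add(11, Mul(-1, 27))))), -1) = Pow(Add(-33240, Add(3, Mul(Rational(2, 3), Pow(Add(11, -27), 2)), Mul(Rational(2902, 3), Add(11, -27)))), -1) = Pow(Add(-33240, Add(3, Mul(Rational(2, 3), Pow(-16, 2)), Mul(Rational(2902, 3), -16))), -1) = Pow(Add(-33240, Add(3, Mul(Rational(2, 3), 256), Rational(-46432, 3))), -1) = Pow(Add(-33240, Add(3, Rational(512, 3), Rational(-46432, 3))), -1) = Pow(Add(-33240, Rational(-45911, 3)), -1) = Pow(Rational(-145631, 3), -1) = Rational(-3, 145631)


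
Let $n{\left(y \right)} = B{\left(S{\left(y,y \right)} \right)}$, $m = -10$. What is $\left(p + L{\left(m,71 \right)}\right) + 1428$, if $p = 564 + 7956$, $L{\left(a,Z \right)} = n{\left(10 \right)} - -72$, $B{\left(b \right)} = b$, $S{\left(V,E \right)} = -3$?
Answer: $10017$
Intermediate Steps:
$n{\left(y \right)} = -3$
$L{\left(a,Z \right)} = 69$ ($L{\left(a,Z \right)} = -3 - -72 = -3 + 72 = 69$)
$p = 8520$
$\left(p + L{\left(m,71 \right)}\right) + 1428 = \left(8520 + 69\right) + 1428 = 8589 + 1428 = 10017$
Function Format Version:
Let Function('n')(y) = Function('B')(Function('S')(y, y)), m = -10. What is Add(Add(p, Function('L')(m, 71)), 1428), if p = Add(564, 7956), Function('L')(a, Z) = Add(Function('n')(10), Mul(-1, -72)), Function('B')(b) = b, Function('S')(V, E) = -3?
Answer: 10017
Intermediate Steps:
Function('n')(y) = -3
Function('L')(a, Z) = 69 (Function('L')(a, Z) = Add(-3, Mul(-1, -72)) = Add(-3, 72) = 69)
p = 8520
Add(Add(p, Function('L')(m, 71)), 1428) = Add(Add(8520, 69), 1428) = Add(8589, 1428) = 10017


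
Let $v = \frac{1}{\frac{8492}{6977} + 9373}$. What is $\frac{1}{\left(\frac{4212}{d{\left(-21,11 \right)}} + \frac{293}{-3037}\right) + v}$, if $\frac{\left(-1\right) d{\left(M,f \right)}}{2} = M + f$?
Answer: $\frac{993158418905}{209063452234593} \approx 0.0047505$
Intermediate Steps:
$d{\left(M,f \right)} = - 2 M - 2 f$ ($d{\left(M,f \right)} = - 2 \left(M + f\right) = - 2 M - 2 f$)
$v = \frac{6977}{65403913}$ ($v = \frac{1}{8492 \cdot \frac{1}{6977} + 9373} = \frac{1}{\frac{8492}{6977} + 9373} = \frac{1}{\frac{65403913}{6977}} = \frac{6977}{65403913} \approx 0.00010668$)
$\frac{1}{\left(\frac{4212}{d{\left(-21,11 \right)}} + \frac{293}{-3037}\right) + v} = \frac{1}{\left(\frac{4212}{\left(-2\right) \left(-21\right) - 22} + \frac{293}{-3037}\right) + \frac{6977}{65403913}} = \frac{1}{\left(\frac{4212}{42 - 22} + 293 \left(- \frac{1}{3037}\right)\right) + \frac{6977}{65403913}} = \frac{1}{\left(\frac{4212}{20} - \frac{293}{3037}\right) + \frac{6977}{65403913}} = \frac{1}{\left(4212 \cdot \frac{1}{20} - \frac{293}{3037}\right) + \frac{6977}{65403913}} = \frac{1}{\left(\frac{1053}{5} - \frac{293}{3037}\right) + \frac{6977}{65403913}} = \frac{1}{\frac{3196496}{15185} + \frac{6977}{65403913}} = \frac{1}{\frac{209063452234593}{993158418905}} = \frac{993158418905}{209063452234593}$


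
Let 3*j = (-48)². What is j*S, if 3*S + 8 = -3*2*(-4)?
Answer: 4096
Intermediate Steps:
j = 768 (j = (⅓)*(-48)² = (⅓)*2304 = 768)
S = 16/3 (S = -8/3 + (-3*2*(-4))/3 = -8/3 + (-6*(-4))/3 = -8/3 + (⅓)*24 = -8/3 + 8 = 16/3 ≈ 5.3333)
j*S = 768*(16/3) = 4096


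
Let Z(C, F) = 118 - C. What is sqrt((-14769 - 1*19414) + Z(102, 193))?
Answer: I*sqrt(34167) ≈ 184.84*I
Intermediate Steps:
sqrt((-14769 - 1*19414) + Z(102, 193)) = sqrt((-14769 - 1*19414) + (118 - 1*102)) = sqrt((-14769 - 19414) + (118 - 102)) = sqrt(-34183 + 16) = sqrt(-34167) = I*sqrt(34167)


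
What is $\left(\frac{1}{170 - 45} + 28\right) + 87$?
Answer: $\frac{14376}{125} \approx 115.01$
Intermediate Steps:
$\left(\frac{1}{170 - 45} + 28\right) + 87 = \left(\frac{1}{125} + 28\right) + 87 = \frac{3501}{125} + 87 = \frac{14376}{125}$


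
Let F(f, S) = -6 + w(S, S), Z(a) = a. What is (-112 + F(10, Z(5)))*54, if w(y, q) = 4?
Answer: -6156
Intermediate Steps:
F(f, S) = -2 (F(f, S) = -6 + 4 = -2)
(-112 + F(10, Z(5)))*54 = (-112 - 2)*54 = -114*54 = -6156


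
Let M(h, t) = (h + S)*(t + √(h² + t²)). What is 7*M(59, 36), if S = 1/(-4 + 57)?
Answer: 788256/53 + 21896*√4777/53 ≈ 43427.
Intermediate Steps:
S = 1/53 ≈ 0.018868
M(h, t) = (1/53 + h)*(t + √(h² + t²)) (M(h, t) = (h + 1/53)*(t + √(h² + t²)) = (1/53 + h)*(t + √(h² + t²)))
7*M(59, 36) = 7*((1/53)*36 + √(59² + 36²)/53 + 59*36 + 59*√(59² + 36²)) = 7*(36/53 + √(3481 + 1296)/53 + 2124 + 59*√(3481 + 1296)) = 7*(36/53 + √4777/53 + 2124 + 59*√4777) = 7*(112608/53 + 3128*√4777/53) = 788256/53 + 21896*√4777/53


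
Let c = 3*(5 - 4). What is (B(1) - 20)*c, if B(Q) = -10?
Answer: -90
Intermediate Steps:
c = 3 (c = 3*1 = 3)
(B(1) - 20)*c = (-10 - 20)*3 = -30*3 = -90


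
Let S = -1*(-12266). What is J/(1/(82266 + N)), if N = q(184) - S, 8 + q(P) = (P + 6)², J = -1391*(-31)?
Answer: 4574793132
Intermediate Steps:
J = 43121
q(P) = -8 + (6 + P)² (q(P) = -8 + (P + 6)² = -8 + (6 + P)²)
S = 12266
N = 23826 (N = (-8 + (6 + 184)²) - 1*12266 = (-8 + 190²) - 12266 = (-8 + 36100) - 12266 = 36092 - 12266 = 23826)
J/(1/(82266 + N)) = 43121/(1/(82266 + 23826)) = 43121/(1/106092) = 43121*106092 = 4574793132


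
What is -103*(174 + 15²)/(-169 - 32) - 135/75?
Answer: 67892/335 ≈ 202.66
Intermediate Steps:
-103*(174 + 15²)/(-169 - 32) - 135/75 = -103/((-201/(174 + 225))) - 135*1/75 = -103/((-201/399)) - 9/5 = -103/((-201*1/399)) - 9/5 = -103/(-67/133) - 9/5 = -103*(-133/67) - 9/5 = 13699/67 - 9/5 = 67892/335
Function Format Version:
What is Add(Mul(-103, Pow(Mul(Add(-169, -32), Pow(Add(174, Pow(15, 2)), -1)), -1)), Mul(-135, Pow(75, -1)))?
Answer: Rational(67892, 335) ≈ 202.66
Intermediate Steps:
Add(Mul(-103, Pow(Mul(Add(-169, -32), Pow(Add(174, Pow(15, 2)), -1)), -1)), Mul(-135, Pow(75, -1))) = Add(Mul(-103, Pow(Mul(-201, Pow(Add(174, 225), -1)), -1)), Mul(-135, Rational(1, 75))) = Add(Mul(-103, Pow(Mul(-201, Pow(399, -1)), -1)), Rational(-9, 5)) = Add(Mul(-103, Pow(Mul(-201, Rational(1, 399)), -1)), Rational(-9, 5)) = Add(Mul(-103, Pow(Rational(-67, 133), -1)), Rational(-9, 5)) = Add(Mul(-103, Rational(-133, 67)), Rational(-9, 5)) = Add(Rational(13699, 67), Rational(-9, 5)) = Rational(67892, 335)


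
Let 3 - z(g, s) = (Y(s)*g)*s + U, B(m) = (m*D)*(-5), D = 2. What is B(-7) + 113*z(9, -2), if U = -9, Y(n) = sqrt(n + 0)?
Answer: 1426 + 2034*I*sqrt(2) ≈ 1426.0 + 2876.5*I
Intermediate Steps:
B(m) = -10*m (B(m) = (m*2)*(-5) = (2*m)*(-5) = -10*m)
Y(n) = sqrt(n)
z(g, s) = 12 - g*s**(3/2) (z(g, s) = 3 - ((sqrt(s)*g)*s - 9) = 3 - ((g*sqrt(s))*s - 9) = 3 - (g*s**(3/2) - 9) = 3 - (-9 + g*s**(3/2)) = 3 + (9 - g*s**(3/2)) = 12 - g*s**(3/2))
B(-7) + 113*z(9, -2) = -10*(-7) + 113*(12 - 1*9*(-2)**(3/2)) = 70 + 113*(12 - 1*9*(-2*I*sqrt(2))) = 70 + 113*(12 + 18*I*sqrt(2)) = 70 + (1356 + 2034*I*sqrt(2)) = 1426 + 2034*I*sqrt(2)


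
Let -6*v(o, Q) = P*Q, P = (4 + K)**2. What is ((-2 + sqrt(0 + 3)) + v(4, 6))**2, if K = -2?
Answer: (6 - sqrt(3))**2 ≈ 18.215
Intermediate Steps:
P = 4 (P = (4 - 2)**2 = 2**2 = 4)
v(o, Q) = -2*Q/3
((-2 + sqrt(0 + 3)) + v(4, 6))**2 = ((-2 + sqrt(0 + 3)) - 2/3*6)**2 = ((-2 + sqrt(3)) - 4)**2 = (-6 + sqrt(3))**2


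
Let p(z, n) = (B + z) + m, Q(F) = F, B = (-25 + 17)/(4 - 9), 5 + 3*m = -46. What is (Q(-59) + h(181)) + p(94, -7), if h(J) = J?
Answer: 1003/5 ≈ 200.60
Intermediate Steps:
m = -17 (m = -5/3 + (⅓)*(-46) = -5/3 - 46/3 = -17)
B = 8/5 (B = -8/(-5) = -8*(-⅕) = 8/5 ≈ 1.6000)
p(z, n) = -77/5 + z (p(z, n) = (8/5 + z) - 17 = -77/5 + z)
(Q(-59) + h(181)) + p(94, -7) = (-59 + 181) + (-77/5 + 94) = 122 + 393/5 = 1003/5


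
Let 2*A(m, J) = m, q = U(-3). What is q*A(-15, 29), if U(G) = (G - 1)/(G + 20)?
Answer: 30/17 ≈ 1.7647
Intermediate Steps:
U(G) = (-1 + G)/(20 + G)
q = -4/17 (q = (-1 - 3)/(20 - 3) = -4/17 ≈ -0.23529)
A(m, J) = m/2
q*A(-15, 29) = -2*(-15)/17 = -4/17*(-15/2) = 30/17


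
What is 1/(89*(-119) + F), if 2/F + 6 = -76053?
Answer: -76059/805540871 ≈ -9.4420e-5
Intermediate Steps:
F = -2/76059 (F = 2/(-6 - 76053) = 2/(-76059) = 2*(-1/76059) = -2/76059 ≈ -2.6295e-5)
1/(89*(-119) + F) = 1/(89*(-119) - 2/76059) = 1/(-10591 - 2/76059) = 1/(-805540871/76059) = -76059/805540871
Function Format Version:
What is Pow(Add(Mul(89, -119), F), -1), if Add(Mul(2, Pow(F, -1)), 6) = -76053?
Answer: Rational(-76059, 805540871) ≈ -9.4420e-5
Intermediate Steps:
F = Rational(-2, 76059) (F = Mul(2, Pow(Add(-6, -76053), -1)) = Mul(2, Pow(-76059, -1)) = Mul(2, Rational(-1, 76059)) = Rational(-2, 76059) ≈ -2.6295e-5)
Pow(Add(Mul(89, -119), F), -1) = Pow(Add(Mul(89, -119), Rational(-2, 76059)), -1) = Pow(Add(-10591, Rational(-2, 76059)), -1) = Pow(Rational(-805540871, 76059), -1) = Rational(-76059, 805540871)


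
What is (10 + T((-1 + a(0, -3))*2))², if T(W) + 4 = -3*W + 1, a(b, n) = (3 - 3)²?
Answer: 169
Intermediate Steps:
a(b, n) = 0 (a(b, n) = 0² = 0)
T(W) = -3 - 3*W (T(W) = -4 + (-3*W + 1) = -4 + (1 - 3*W) = -3 - 3*W)
(10 + T((-1 + a(0, -3))*2))² = (10 + (-3 - 3*(-1 + 0)*2))² = (10 + (-3 - (-3)*2))² = (10 + (-3 - 3*(-2)))² = (10 + (-3 + 6))² = (10 + 3)² = 13² = 169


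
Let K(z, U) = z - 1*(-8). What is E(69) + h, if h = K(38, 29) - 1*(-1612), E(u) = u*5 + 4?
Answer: 2007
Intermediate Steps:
K(z, U) = 8 + z (K(z, U) = z + 8 = 8 + z)
E(u) = 4 + 5*u (E(u) = 5*u + 4 = 4 + 5*u)
h = 1658 (h = (8 + 38) - 1*(-1612) = 46 + 1612 = 1658)
E(69) + h = (4 + 5*69) + 1658 = (4 + 345) + 1658 = 349 + 1658 = 2007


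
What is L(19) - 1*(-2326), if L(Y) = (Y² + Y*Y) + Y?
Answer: 3067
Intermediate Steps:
L(Y) = Y + 2*Y² (L(Y) = (Y² + Y²) + Y = 2*Y² + Y = Y + 2*Y²)
L(19) - 1*(-2326) = 19*(1 + 2*19) - 1*(-2326) = 19*(1 + 38) + 2326 = 19*39 + 2326 = 741 + 2326 = 3067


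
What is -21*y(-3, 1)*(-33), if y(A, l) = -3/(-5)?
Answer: 2079/5 ≈ 415.80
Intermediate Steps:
y(A, l) = ⅗ (y(A, l) = -3*(-⅕) = ⅗)
-21*y(-3, 1)*(-33) = -21*⅗*(-33) = -63/5*(-33) = 2079/5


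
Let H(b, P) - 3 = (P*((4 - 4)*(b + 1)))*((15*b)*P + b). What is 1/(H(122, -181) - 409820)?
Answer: -1/409817 ≈ -2.4401e-6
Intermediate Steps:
H(b, P) = 3 (H(b, P) = 3 + (P*((4 - 4)*(b + 1)))*((15*b)*P + b) = 3 + (P*(0*(1 + b)))*(15*P*b + b) = 3 + (P*0)*(b + 15*P*b) = 3 + 0*(b + 15*P*b) = 3 + 0 = 3)
1/(H(122, -181) - 409820) = 1/(3 - 409820) = 1/(-409817) = -1/409817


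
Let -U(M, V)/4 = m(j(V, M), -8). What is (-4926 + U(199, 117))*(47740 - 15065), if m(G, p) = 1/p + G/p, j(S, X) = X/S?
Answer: -18826812200/117 ≈ -1.6091e+8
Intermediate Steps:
m(G, p) = 1/p + G/p
U(M, V) = ½ + M/(2*V) (U(M, V) = -4*(1 + M/V)/(-8) = -(-1)*(1 + M/V)/2 = -4*(-⅛ - M/(8*V)) = ½ + M/(2*V))
(-4926 + U(199, 117))*(47740 - 15065) = (-4926 + (½)*(199 + 117)/117)*(47740 - 15065) = (-4926 + (½)*(1/117)*316)*32675 = (-4926 + 158/117)*32675 = -576184/117*32675 = -18826812200/117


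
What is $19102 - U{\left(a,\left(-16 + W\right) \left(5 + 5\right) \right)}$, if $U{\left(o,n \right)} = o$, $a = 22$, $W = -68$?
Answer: $19080$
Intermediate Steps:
$19102 - U{\left(a,\left(-16 + W\right) \left(5 + 5\right) \right)} = 19102 - 22 = 19080$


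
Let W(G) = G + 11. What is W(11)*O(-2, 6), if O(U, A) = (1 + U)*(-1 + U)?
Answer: 66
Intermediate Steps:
W(G) = 11 + G
W(11)*O(-2, 6) = (11 + 11)*(-1 + (-2)**2) = 22*(-1 + 4) = 22*3 = 66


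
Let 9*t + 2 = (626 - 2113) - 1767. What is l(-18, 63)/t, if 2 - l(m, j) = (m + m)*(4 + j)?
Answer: -10863/1628 ≈ -6.6726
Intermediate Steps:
l(m, j) = 2 - 2*m*(4 + j) (l(m, j) = 2 - (m + m)*(4 + j) = 2 - 2*m*(4 + j))
t = -3256/9 (t = -2/9 + ((626 - 2113) - 1767)/9 = -2/9 + (-1487 - 1767)/9 = -2/9 + (⅑)*(-3254) = -2/9 - 3254/9 = -3256/9 ≈ -361.78)
l(-18, 63)/t = (2 - 8*(-18) - 2*63*(-18))/(-3256/9) = (2 + 144 + 2268)*(-9/3256) = 2414*(-9/3256) = -10863/1628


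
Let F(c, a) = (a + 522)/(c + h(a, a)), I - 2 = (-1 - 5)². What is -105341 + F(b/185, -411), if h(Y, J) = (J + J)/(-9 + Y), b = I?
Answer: -196575817/1867 ≈ -1.0529e+5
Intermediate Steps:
I = 38 (I = 2 + (-1 - 5)² = 2 + (-6)² = 2 + 36 = 38)
b = 38
h(Y, J) = 2*J/(-9 + Y) (h(Y, J) = (2*J)/(-9 + Y) = 2*J/(-9 + Y))
F(c, a) = (522 + a)/(c + 2*a/(-9 + a)) (F(c, a) = (a + 522)/(c + 2*a/(-9 + a)) = (522 + a)/(c + 2*a/(-9 + a)))
-105341 + F(b/185, -411) = -105341 + (-9 - 411)*(522 - 411)/(2*(-411) + (38/185)*(-9 - 411)) = -105341 - 420*111/(-822 + (38*(1/185))*(-420)) = -105341 - 420*111/(-822 + (38/185)*(-420)) = -105341 - 420*111/(-822 - 3192/37) = -105341 - 420*111/(-33606/37) = -105341 - 37/33606*(-420)*111 = -105341 + 95830/1867 = -196575817/1867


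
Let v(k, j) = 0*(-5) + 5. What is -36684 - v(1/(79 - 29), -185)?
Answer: -36689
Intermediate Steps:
v(k, j) = 5 (v(k, j) = 0 + 5 = 5)
-36684 - v(1/(79 - 29), -185) = -36684 - 1*5 = -36684 - 5 = -36689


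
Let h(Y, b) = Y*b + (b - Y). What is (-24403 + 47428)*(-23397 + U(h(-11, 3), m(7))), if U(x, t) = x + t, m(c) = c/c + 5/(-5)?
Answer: -539153400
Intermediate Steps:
m(c) = 0 (m(c) = 1 + 5*(-1/5) = 1 - 1 = 0)
h(Y, b) = b - Y + Y*b
U(x, t) = t + x
(-24403 + 47428)*(-23397 + U(h(-11, 3), m(7))) = (-24403 + 47428)*(-23397 + (0 + (3 - 1*(-11) - 11*3))) = 23025*(-23397 + (0 + (3 + 11 - 33))) = 23025*(-23397 + (0 - 19)) = 23025*(-23397 - 19) = 23025*(-23416) = -539153400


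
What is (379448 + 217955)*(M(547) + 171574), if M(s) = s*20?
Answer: 109034411142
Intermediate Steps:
M(s) = 20*s
(379448 + 217955)*(M(547) + 171574) = (379448 + 217955)*(20*547 + 171574) = 597403*(10940 + 171574) = 597403*182514 = 109034411142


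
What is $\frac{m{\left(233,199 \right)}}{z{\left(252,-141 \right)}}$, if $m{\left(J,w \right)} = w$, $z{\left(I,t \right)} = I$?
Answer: $\frac{199}{252} \approx 0.78968$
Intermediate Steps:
$\frac{m{\left(233,199 \right)}}{z{\left(252,-141 \right)}} = \frac{199}{252}$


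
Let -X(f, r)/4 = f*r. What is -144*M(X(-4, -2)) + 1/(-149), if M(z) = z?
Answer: 686591/149 ≈ 4608.0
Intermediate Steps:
X(f, r) = -4*f*r
-144*M(X(-4, -2)) + 1/(-149) = -(-576)*(-4)*(-2) + 1/(-149) = -144*(-32) - 1/149 = 4608 - 1/149 = 686591/149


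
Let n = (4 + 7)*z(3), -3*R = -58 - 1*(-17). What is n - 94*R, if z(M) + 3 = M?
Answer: -3854/3 ≈ -1284.7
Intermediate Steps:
R = 41/3 (R = -(-58 - 1*(-17))/3 = -(-58 + 17)/3 = -1/3*(-41) = 41/3 ≈ 13.667)
z(M) = -3 + M
n = 0 (n = (4 + 7)*(-3 + 3) = 11*0 = 0)
n - 94*R = 0 - 94*41/3 = 0 - 3854/3 = -3854/3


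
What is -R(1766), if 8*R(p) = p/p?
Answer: -1/8 ≈ -0.12500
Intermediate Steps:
R(p) = 1/8 (R(p) = (p/p)/8 = (1/8)*1 = 1/8)
-R(1766) = -1*1/8 = -1/8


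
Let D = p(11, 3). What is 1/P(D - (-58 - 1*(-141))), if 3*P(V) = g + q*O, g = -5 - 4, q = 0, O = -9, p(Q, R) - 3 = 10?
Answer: -1/3 ≈ -0.33333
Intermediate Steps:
p(Q, R) = 13 (p(Q, R) = 3 + 10 = 13)
D = 13
g = -9
P(V) = -3 (P(V) = (-9 + 0*(-9))/3 = (-9 + 0)/3 = (1/3)*(-9) = -3)
1/P(D - (-58 - 1*(-141))) = 1/(-3) = -1/3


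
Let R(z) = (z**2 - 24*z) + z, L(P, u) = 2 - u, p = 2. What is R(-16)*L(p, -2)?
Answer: 2496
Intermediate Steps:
R(z) = z**2 - 23*z
R(-16)*L(p, -2) = (-16*(-23 - 16))*(2 - 1*(-2)) = (-16*(-39))*(2 + 2) = 624*4 = 2496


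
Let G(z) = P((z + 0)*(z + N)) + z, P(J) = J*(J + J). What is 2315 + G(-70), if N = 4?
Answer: 42691045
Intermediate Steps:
P(J) = 2*J² (P(J) = J*(2*J) = 2*J²)
G(z) = z + 2*z²*(4 + z)² (G(z) = 2*((z + 0)*(z + 4))² + z = 2*(z*(4 + z))² + z = 2*(z²*(4 + z)²) + z = 2*z²*(4 + z)² + z = z + 2*z²*(4 + z)²)
2315 + G(-70) = 2315 - 70*(1 + 2*(-70)*(4 - 70)²) = 2315 - 70*(1 + 2*(-70)*(-66)²) = 2315 - 70*(1 + 2*(-70)*4356) = 2315 - 70*(1 - 609840) = 2315 - 70*(-609839) = 2315 + 42688730 = 42691045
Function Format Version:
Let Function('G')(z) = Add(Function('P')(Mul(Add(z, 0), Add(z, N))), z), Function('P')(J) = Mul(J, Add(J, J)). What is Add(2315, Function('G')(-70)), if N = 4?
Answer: 42691045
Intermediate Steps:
Function('P')(J) = Mul(2, Pow(J, 2)) (Function('P')(J) = Mul(J, Mul(2, J)) = Mul(2, Pow(J, 2)))
Function('G')(z) = Add(z, Mul(2, Pow(z, 2), Pow(Add(4, z), 2))) (Function('G')(z) = Add(Mul(2, Pow(Mul(Add(z, 0), Add(z, 4)), 2)), z) = Add(Mul(2, Pow(Mul(z, Add(4, z)), 2)), z) = Add(Mul(2, Mul(Pow(z, 2), Pow(Add(4, z), 2))), z) = Add(Mul(2, Pow(z, 2), Pow(Add(4, z), 2)), z) = Add(z, Mul(2, Pow(z, 2), Pow(Add(4, z), 2))))
Add(2315, Function('G')(-70)) = Add(2315, Mul(-70, Add(1, Mul(2, -70, Pow(Add(4, -70), 2))))) = Add(2315, Mul(-70, Add(1, Mul(2, -70, Pow(-66, 2))))) = Add(2315, Mul(-70, Add(1, Mul(2, -70, 4356)))) = Add(2315, Mul(-70, Add(1, -609840))) = Add(2315, Mul(-70, -609839)) = Add(2315, 42688730) = 42691045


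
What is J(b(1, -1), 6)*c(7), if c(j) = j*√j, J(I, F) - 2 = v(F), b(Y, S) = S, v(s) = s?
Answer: 56*√7 ≈ 148.16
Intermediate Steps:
J(I, F) = 2 + F
c(j) = j^(3/2)
J(b(1, -1), 6)*c(7) = (2 + 6)*7^(3/2) = 8*(7*√7) = 56*√7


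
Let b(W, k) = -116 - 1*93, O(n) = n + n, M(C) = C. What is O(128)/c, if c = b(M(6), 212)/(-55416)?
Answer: 14186496/209 ≈ 67878.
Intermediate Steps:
O(n) = 2*n
b(W, k) = -209 (b(W, k) = -116 - 93 = -209)
c = 209/55416 (c = -209/(-55416) = -209*(-1/55416) = 209/55416 ≈ 0.0037715)
O(128)/c = (2*128)/(209/55416) = 256*(55416/209) = 14186496/209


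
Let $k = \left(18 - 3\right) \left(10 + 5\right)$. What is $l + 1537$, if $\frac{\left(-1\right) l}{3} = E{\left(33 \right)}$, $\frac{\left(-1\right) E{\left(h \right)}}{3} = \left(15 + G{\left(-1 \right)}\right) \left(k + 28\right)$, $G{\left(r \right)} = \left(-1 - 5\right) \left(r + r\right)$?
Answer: $63016$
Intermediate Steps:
$G{\left(r \right)} = - 12 r$ ($G{\left(r \right)} = - 6 \cdot 2 r = - 12 r$)
$k = 225$ ($k = 15 \cdot 15 = 225$)
$E{\left(h \right)} = -20493$ ($E{\left(h \right)} = - 3 \left(15 - -12\right) \left(225 + 28\right) = - 3 \left(15 + 12\right) 253 = - 3 \cdot 27 \cdot 253 = \left(-3\right) 6831 = -20493$)
$l = 61479$ ($l = \left(-3\right) \left(-20493\right) = 61479$)
$l + 1537 = 61479 + 1537 = 63016$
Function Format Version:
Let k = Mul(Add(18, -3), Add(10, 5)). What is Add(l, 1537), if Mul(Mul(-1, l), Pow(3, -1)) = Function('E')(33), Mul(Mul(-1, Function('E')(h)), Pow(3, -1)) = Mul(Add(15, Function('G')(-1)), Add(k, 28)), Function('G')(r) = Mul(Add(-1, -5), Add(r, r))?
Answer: 63016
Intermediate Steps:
Function('G')(r) = Mul(-12, r) (Function('G')(r) = Mul(-6, Mul(2, r)) = Mul(-12, r))
k = 225 (k = Mul(15, 15) = 225)
Function('E')(h) = -20493 (Function('E')(h) = Mul(-3, Mul(Add(15, Mul(-12, -1)), Add(225, 28))) = Mul(-3, Mul(Add(15, 12), 253)) = Mul(-3, Mul(27, 253)) = Mul(-3, 6831) = -20493)
l = 61479 (l = Mul(-3, -20493) = 61479)
Add(l, 1537) = Add(61479, 1537) = 63016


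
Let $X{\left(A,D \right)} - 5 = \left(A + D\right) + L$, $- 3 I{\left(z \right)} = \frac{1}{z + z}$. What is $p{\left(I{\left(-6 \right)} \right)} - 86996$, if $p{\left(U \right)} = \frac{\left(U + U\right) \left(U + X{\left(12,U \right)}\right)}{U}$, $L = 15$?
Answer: $- \frac{782387}{9} \approx -86932.0$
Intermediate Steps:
$I{\left(z \right)} = - \frac{1}{6 z}$ ($I{\left(z \right)} = - \frac{1}{3 \left(z + z\right)} = - \frac{1}{3 \cdot 2 z} = - \frac{\frac{1}{2} \frac{1}{z}}{3} = - \frac{1}{6 z}$)
$X{\left(A,D \right)} = 20 + A + D$ ($X{\left(A,D \right)} = 5 + \left(\left(A + D\right) + 15\right) = 5 + \left(15 + A + D\right) = 20 + A + D$)
$p{\left(U \right)} = 64 + 4 U$ ($p{\left(U \right)} = \frac{\left(U + U\right) \left(U + \left(20 + 12 + U\right)\right)}{U} = \frac{2 U \left(U + \left(32 + U\right)\right)}{U} = \frac{2 U \left(32 + 2 U\right)}{U} = 64 + 4 U$)
$p{\left(I{\left(-6 \right)} \right)} - 86996 = \left(64 + 4 \left(- \frac{1}{6 \left(-6\right)}\right)\right) - 86996 = \left(64 + 4 \left(\left(- \frac{1}{6}\right) \left(- \frac{1}{6}\right)\right)\right) - 86996 = \left(64 + 4 \cdot \frac{1}{36}\right) - 86996 = \left(64 + \frac{1}{9}\right) - 86996 = \frac{577}{9} - 86996 = - \frac{782387}{9}$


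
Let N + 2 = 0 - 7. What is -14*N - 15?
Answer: 111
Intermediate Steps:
N = -9 (N = -2 + (0 - 7) = -2 - 7 = -9)
-14*N - 15 = -14*(-9) - 15 = 126 - 15 = 111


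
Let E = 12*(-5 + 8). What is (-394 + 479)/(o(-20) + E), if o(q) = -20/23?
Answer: 1955/808 ≈ 2.4196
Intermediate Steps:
o(q) = -20/23 (o(q) = -20*1/23 = -20/23)
E = 36 (E = 12*3 = 36)
(-394 + 479)/(o(-20) + E) = (-394 + 479)/(-20/23 + 36) = 85/(808/23) = 85*(23/808) = 1955/808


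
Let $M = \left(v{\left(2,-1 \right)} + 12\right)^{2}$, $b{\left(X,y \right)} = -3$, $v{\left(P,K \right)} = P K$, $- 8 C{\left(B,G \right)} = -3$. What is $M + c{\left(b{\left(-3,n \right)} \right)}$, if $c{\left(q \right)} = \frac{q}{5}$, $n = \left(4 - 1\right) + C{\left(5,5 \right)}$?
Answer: $\frac{497}{5} \approx 99.4$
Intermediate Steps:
$C{\left(B,G \right)} = \frac{3}{8}$ ($C{\left(B,G \right)} = \left(- \frac{1}{8}\right) \left(-3\right) = \frac{3}{8}$)
$n = \frac{27}{8}$ ($n = \left(4 - 1\right) + \frac{3}{8} = 3 + \frac{3}{8} = \frac{27}{8} \approx 3.375$)
$v{\left(P,K \right)} = K P$
$M = 100$ ($M = \left(\left(-1\right) 2 + 12\right)^{2} = \left(-2 + 12\right)^{2} = 10^{2} = 100$)
$c{\left(q \right)} = \frac{q}{5}$ ($c{\left(q \right)} = q \frac{1}{5} = \frac{q}{5}$)
$M + c{\left(b{\left(-3,n \right)} \right)} = 100 + \frac{1}{5} \left(-3\right) = 100 - \frac{3}{5} = \frac{497}{5}$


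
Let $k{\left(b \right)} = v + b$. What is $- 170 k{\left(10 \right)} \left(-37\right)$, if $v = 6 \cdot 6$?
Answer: $289340$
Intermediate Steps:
$v = 36$
$k{\left(b \right)} = 36 + b$
$- 170 k{\left(10 \right)} \left(-37\right) = - 170 \left(36 + 10\right) \left(-37\right) = \left(-170\right) 46 \left(-37\right) = \left(-7820\right) \left(-37\right) = 289340$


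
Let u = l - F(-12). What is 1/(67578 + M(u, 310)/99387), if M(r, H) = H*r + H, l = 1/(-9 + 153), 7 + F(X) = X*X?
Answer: 7155864/483575942027 ≈ 1.4798e-5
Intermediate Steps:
F(X) = -7 + X² (F(X) = -7 + X*X = -7 + X²)
l = 1/144 ≈ 0.0069444
u = -19727/144 (u = 1/144 - (-7 + (-12)²) = 1/144 - (-7 + 144) = 1/144 - 1*137 = 1/144 - 137 = -19727/144 ≈ -136.99)
M(r, H) = H + H*r
1/(67578 + M(u, 310)/99387) = 1/(67578 + (310*(1 - 19727/144))/99387) = 1/(67578 + (310*(-19583/144))*(1/99387)) = 1/(67578 - 3035365/72*1/99387) = 1/(67578 - 3035365/7155864) = 1/(483575942027/7155864) = 7155864/483575942027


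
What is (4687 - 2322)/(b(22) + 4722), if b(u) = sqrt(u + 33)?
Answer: 11167530/22297229 - 2365*sqrt(55)/22297229 ≈ 0.50006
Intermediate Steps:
b(u) = sqrt(33 + u)
(4687 - 2322)/(b(22) + 4722) = (4687 - 2322)/(sqrt(33 + 22) + 4722) = 2365/(sqrt(55) + 4722) = 2365/(4722 + sqrt(55))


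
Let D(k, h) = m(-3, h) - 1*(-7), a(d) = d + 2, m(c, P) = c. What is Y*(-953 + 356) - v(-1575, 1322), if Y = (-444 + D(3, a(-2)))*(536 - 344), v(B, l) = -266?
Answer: 50434826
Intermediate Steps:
a(d) = 2 + d
D(k, h) = 4 (D(k, h) = -3 - 1*(-7) = -3 + 7 = 4)
Y = -84480 (Y = (-444 + 4)*(536 - 344) = -440*192 = -84480)
Y*(-953 + 356) - v(-1575, 1322) = -84480*(-953 + 356) - 1*(-266) = -84480*(-597) + 266 = 50434560 + 266 = 50434826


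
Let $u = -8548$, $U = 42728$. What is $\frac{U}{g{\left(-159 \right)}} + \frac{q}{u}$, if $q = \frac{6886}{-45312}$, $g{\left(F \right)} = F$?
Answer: $- \frac{2758284322609}{10264164864} \approx -268.73$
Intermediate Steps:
$q = - \frac{3443}{22656}$ ($q = 6886 \left(- \frac{1}{45312}\right) = - \frac{3443}{22656} \approx -0.15197$)
$\frac{U}{g{\left(-159 \right)}} + \frac{q}{u} = \frac{42728}{-159} - \frac{3443}{22656 \left(-8548\right)} = 42728 \left(- \frac{1}{159}\right) - - \frac{3443}{193663488} = - \frac{42728}{159} + \frac{3443}{193663488} = - \frac{2758284322609}{10264164864}$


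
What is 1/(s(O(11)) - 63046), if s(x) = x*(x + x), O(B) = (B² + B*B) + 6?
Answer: 1/59962 ≈ 1.6677e-5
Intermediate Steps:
O(B) = 6 + 2*B² (O(B) = (B² + B²) + 6 = 2*B² + 6 = 6 + 2*B²)
s(x) = 2*x² (s(x) = x*(2*x) = 2*x²)
1/(s(O(11)) - 63046) = 1/(2*(6 + 2*11²)² - 63046) = 1/(2*(6 + 2*121)² - 63046) = 1/(2*(6 + 242)² - 63046) = 1/(2*248² - 63046) = 1/(2*61504 - 63046) = 1/(123008 - 63046) = 1/59962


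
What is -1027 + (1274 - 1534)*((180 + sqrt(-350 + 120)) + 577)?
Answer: -197847 - 260*I*sqrt(230) ≈ -1.9785e+5 - 3943.1*I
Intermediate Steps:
-1027 + (1274 - 1534)*((180 + sqrt(-350 + 120)) + 577) = -1027 - 260*((180 + sqrt(-230)) + 577) = -1027 - 260*((180 + I*sqrt(230)) + 577) = -1027 - 260*(757 + I*sqrt(230)) = -1027 + (-196820 - 260*I*sqrt(230)) = -197847 - 260*I*sqrt(230)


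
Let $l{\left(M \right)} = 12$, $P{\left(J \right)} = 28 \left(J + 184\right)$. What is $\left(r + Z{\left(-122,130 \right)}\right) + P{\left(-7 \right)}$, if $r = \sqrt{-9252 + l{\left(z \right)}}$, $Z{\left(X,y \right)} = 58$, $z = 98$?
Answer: $5014 + 2 i \sqrt{2310} \approx 5014.0 + 96.125 i$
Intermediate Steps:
$P{\left(J \right)} = 5152 + 28 J$ ($P{\left(J \right)} = 28 \left(184 + J\right) = 5152 + 28 J$)
$r = 2 i \sqrt{2310}$ ($r = \sqrt{-9252 + 12} = \sqrt{-9240} = 2 i \sqrt{2310} \approx 96.125 i$)
$\left(r + Z{\left(-122,130 \right)}\right) + P{\left(-7 \right)} = \left(2 i \sqrt{2310} + 58\right) + \left(5152 + 28 \left(-7\right)\right) = \left(58 + 2 i \sqrt{2310}\right) + \left(5152 - 196\right) = \left(58 + 2 i \sqrt{2310}\right) + 4956 = 5014 + 2 i \sqrt{2310}$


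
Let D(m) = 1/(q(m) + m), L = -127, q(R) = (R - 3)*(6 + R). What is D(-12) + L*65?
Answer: -643889/78 ≈ -8255.0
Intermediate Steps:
q(R) = (-3 + R)*(6 + R)
D(m) = 1/(-18 + m² + 4*m) (D(m) = 1/((-18 + m² + 3*m) + m) = 1/(-18 + m² + 4*m))
D(-12) + L*65 = 1/(-18 + (-12)² + 4*(-12)) - 127*65 = 1/(-18 + 144 - 48) - 8255 = 1/78 - 8255 = -643889/78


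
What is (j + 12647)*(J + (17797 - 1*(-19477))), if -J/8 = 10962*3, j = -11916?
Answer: -165070034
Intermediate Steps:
J = -263088 (J = -87696*3 = -8*32886 = -263088)
(j + 12647)*(J + (17797 - 1*(-19477))) = (-11916 + 12647)*(-263088 + (17797 - 1*(-19477))) = 731*(-263088 + (17797 + 19477)) = 731*(-263088 + 37274) = 731*(-225814) = -165070034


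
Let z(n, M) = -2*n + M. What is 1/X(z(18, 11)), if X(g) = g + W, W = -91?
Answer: -1/116 ≈ -0.0086207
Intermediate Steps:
z(n, M) = M - 2*n
X(g) = -91 + g (X(g) = g - 91 = -91 + g)
1/X(z(18, 11)) = 1/(-91 + (11 - 2*18)) = 1/(-91 + (11 - 36)) = 1/(-91 - 25) = 1/(-116) = -1/116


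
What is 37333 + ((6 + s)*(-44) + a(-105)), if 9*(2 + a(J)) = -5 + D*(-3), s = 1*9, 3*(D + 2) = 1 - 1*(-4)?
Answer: 330035/9 ≈ 36671.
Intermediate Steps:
D = -1/3 (D = -2 + (1 - 1*(-4))/3 = -2 + (1 + 4)/3 = -2 + (1/3)*5 = -2 + 5/3 = -1/3 ≈ -0.33333)
s = 9
a(J) = -22/9 (a(J) = -2 + (-5 - 1/3*(-3))/9 = -2 + (-5 + 1)/9 = -2 + (1/9)*(-4) = -2 - 4/9 = -22/9)
37333 + ((6 + s)*(-44) + a(-105)) = 37333 + ((6 + 9)*(-44) - 22/9) = 37333 + (15*(-44) - 22/9) = 37333 + (-660 - 22/9) = 37333 - 5962/9 = 330035/9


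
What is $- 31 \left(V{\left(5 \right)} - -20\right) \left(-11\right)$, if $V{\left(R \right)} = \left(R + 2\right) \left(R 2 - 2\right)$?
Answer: $25916$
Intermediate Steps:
$V{\left(R \right)} = \left(-2 + 2 R\right) \left(2 + R\right)$ ($V{\left(R \right)} = \left(2 + R\right) \left(2 R - 2\right) = \left(2 + R\right) \left(-2 + 2 R\right) = \left(-2 + 2 R\right) \left(2 + R\right)$)
$- 31 \left(V{\left(5 \right)} - -20\right) \left(-11\right) = - 31 \left(\left(-4 + 2 \cdot 5 + 2 \cdot 5^{2}\right) - -20\right) \left(-11\right) = - 31 \left(\left(-4 + 10 + 2 \cdot 25\right) + 20\right) \left(-11\right) = - 31 \left(\left(-4 + 10 + 50\right) + 20\right) \left(-11\right) = - 31 \left(56 + 20\right) \left(-11\right) = \left(-31\right) 76 \left(-11\right) = \left(-2356\right) \left(-11\right) = 25916$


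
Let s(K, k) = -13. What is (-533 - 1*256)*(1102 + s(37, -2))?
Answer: -859221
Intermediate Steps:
(-533 - 1*256)*(1102 + s(37, -2)) = (-533 - 1*256)*(1102 - 13) = (-533 - 256)*1089 = -789*1089 = -859221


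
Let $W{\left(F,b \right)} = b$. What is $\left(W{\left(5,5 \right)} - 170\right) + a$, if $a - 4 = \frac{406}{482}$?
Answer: $- \frac{38598}{241} \approx -160.16$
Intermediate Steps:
$a = \frac{1167}{241}$ ($a = 4 + \frac{406}{482} = 4 + 406 \cdot \frac{1}{482} = 4 + \frac{203}{241} = \frac{1167}{241} \approx 4.8423$)
$\left(W{\left(5,5 \right)} - 170\right) + a = \left(5 - 170\right) + \frac{1167}{241} = -165 + \frac{1167}{241} = - \frac{38598}{241}$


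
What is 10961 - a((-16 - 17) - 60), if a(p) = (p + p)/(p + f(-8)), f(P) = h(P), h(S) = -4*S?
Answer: 668435/61 ≈ 10958.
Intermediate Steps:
f(P) = -4*P
a(p) = 2*p/(32 + p) (a(p) = (p + p)/(p - 4*(-8)) = (2*p)/(p + 32) = (2*p)/(32 + p) = 2*p/(32 + p))
10961 - a((-16 - 17) - 60) = 10961 - 2*((-16 - 17) - 60)/(32 + ((-16 - 17) - 60)) = 10961 - 2*(-33 - 60)/(32 + (-33 - 60)) = 10961 - 2*(-93)/(32 - 93) = 10961 - 2*(-93)/(-61) = 10961 - 2*(-93)*(-1)/61 = 10961 - 1*186/61 = 10961 - 186/61 = 668435/61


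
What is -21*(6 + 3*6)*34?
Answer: -17136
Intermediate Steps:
-21*(6 + 3*6)*34 = -21*(6 + 18)*34 = -21*24*34 = -504*34 = -17136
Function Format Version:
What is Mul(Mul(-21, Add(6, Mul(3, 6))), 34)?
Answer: -17136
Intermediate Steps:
Mul(Mul(-21, Add(6, Mul(3, 6))), 34) = Mul(Mul(-21, Add(6, 18)), 34) = Mul(Mul(-21, 24), 34) = Mul(-504, 34) = -17136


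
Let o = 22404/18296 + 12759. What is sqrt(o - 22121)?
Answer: I*sqrt(195841239338)/4574 ≈ 96.751*I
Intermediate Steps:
o = 58365267/4574 (o = 22404*(1/18296) + 12759 = 5601/4574 + 12759 = 58365267/4574 ≈ 12760.)
sqrt(o - 22121) = sqrt(58365267/4574 - 22121) = sqrt(-42816187/4574) = I*sqrt(195841239338)/4574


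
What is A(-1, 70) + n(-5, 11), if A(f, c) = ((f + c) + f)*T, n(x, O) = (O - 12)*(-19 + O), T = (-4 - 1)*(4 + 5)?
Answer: -3052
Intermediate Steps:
T = -45 (T = -5*9 = -45)
n(x, O) = (-19 + O)*(-12 + O) (n(x, O) = (-12 + O)*(-19 + O) = (-19 + O)*(-12 + O))
A(f, c) = -90*f - 45*c (A(f, c) = ((f + c) + f)*(-45) = ((c + f) + f)*(-45) = (c + 2*f)*(-45) = -90*f - 45*c)
A(-1, 70) + n(-5, 11) = (-90*(-1) - 45*70) + (228 + 11**2 - 31*11) = (90 - 3150) + (228 + 121 - 341) = -3060 + 8 = -3052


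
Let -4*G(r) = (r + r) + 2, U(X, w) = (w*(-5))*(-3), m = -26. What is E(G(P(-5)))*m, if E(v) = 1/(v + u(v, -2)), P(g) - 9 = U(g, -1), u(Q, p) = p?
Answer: -52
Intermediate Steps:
U(X, w) = 15*w (U(X, w) = -5*w*(-3) = 15*w)
P(g) = -6 (P(g) = 9 + 15*(-1) = 9 - 15 = -6)
G(r) = -½ - r/2 (G(r) = -((r + r) + 2)/4 = -(2*r + 2)/4 = -(2 + 2*r)/4 = -½ - r/2)
E(v) = 1/(-2 + v) (E(v) = 1/(v - 2) = 1/(-2 + v))
E(G(P(-5)))*m = -26/(-2 + (-½ - ½*(-6))) = -26/(-2 + (-½ + 3)) = -26/(-2 + 5/2) = -26/(½) = 2*(-26) = -52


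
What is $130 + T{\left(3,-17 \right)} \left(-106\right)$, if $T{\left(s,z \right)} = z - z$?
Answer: $130$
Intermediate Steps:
$T{\left(s,z \right)} = 0$
$130 + T{\left(3,-17 \right)} \left(-106\right) = 130 + 0 \left(-106\right) = 130 + 0 = 130$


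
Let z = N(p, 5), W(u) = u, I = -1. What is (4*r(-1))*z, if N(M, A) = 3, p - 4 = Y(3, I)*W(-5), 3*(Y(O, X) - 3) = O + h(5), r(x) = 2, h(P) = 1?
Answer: 24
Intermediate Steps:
Y(O, X) = 10/3 + O/3 (Y(O, X) = 3 + (O + 1)/3 = 3 + (1 + O)/3 = 3 + (⅓ + O/3) = 10/3 + O/3)
p = -53/3 (p = 4 + (10/3 + (⅓)*3)*(-5) = 4 + (10/3 + 1)*(-5) = 4 + (13/3)*(-5) = 4 - 65/3 = -53/3 ≈ -17.667)
z = 3
(4*r(-1))*z = (4*2)*3 = 8*3 = 24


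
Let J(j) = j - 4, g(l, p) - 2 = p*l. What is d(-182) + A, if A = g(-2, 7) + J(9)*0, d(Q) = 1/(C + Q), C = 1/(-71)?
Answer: -155147/12923 ≈ -12.005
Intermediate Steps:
g(l, p) = 2 + l*p (g(l, p) = 2 + p*l = 2 + l*p)
J(j) = -4 + j
C = -1/71 ≈ -0.014085
d(Q) = 1/(-1/71 + Q)
A = -12 (A = (2 - 2*7) + (-4 + 9)*0 = (2 - 14) + 5*0 = -12 + 0 = -12)
d(-182) + A = 71/(-1 + 71*(-182)) - 12 = 71/(-1 - 12922) - 12 = 71/(-12923) - 12 = 71*(-1/12923) - 12 = -71/12923 - 12 = -155147/12923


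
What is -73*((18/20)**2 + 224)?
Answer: -1641113/100 ≈ -16411.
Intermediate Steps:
-73*((18/20)**2 + 224) = -73*((18*(1/20))**2 + 224) = -73*((9/10)**2 + 224) = -73*(81/100 + 224) = -73*22481/100 = -1641113/100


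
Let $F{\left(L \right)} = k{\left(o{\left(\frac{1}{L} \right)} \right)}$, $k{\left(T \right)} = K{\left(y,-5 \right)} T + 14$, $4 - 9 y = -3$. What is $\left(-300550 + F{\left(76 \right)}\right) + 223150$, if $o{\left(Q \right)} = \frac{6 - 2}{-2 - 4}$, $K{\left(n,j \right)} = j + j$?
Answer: $- \frac{232138}{3} \approx -77379.0$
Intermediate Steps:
$y = \frac{7}{9}$ ($y = \frac{4}{9} - - \frac{1}{3} = \frac{4}{9} + \frac{1}{3} = \frac{7}{9} \approx 0.77778$)
$K{\left(n,j \right)} = 2 j$
$o{\left(Q \right)} = - \frac{2}{3}$ ($o{\left(Q \right)} = \frac{4}{-6} = 4 \left(- \frac{1}{6}\right) = - \frac{2}{3}$)
$k{\left(T \right)} = 14 - 10 T$ ($k{\left(T \right)} = 2 \left(-5\right) T + 14 = - 10 T + 14 = 14 - 10 T$)
$F{\left(L \right)} = \frac{62}{3}$ ($F{\left(L \right)} = 14 - - \frac{20}{3} = 14 + \frac{20}{3} = \frac{62}{3}$)
$\left(-300550 + F{\left(76 \right)}\right) + 223150 = \left(-300550 + \frac{62}{3}\right) + 223150 = - \frac{901588}{3} + 223150 = - \frac{232138}{3}$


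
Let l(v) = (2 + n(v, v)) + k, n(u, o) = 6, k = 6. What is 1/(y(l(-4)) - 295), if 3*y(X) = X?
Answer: -3/871 ≈ -0.0034443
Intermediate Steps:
l(v) = 14 (l(v) = (2 + 6) + 6 = 8 + 6 = 14)
y(X) = X/3
1/(y(l(-4)) - 295) = 1/((⅓)*14 - 295) = 1/(14/3 - 295) = 1/(-871/3) = -3/871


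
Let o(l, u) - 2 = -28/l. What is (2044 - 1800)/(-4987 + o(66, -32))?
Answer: -8052/164519 ≈ -0.048943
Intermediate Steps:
o(l, u) = 2 - 28/l
(2044 - 1800)/(-4987 + o(66, -32)) = (2044 - 1800)/(-4987 + (2 - 28/66)) = 244/(-4987 + (2 - 28*1/66)) = 244/(-4987 + (2 - 14/33)) = 244/(-4987 + 52/33) = 244/(-164519/33) = 244*(-33/164519) = -8052/164519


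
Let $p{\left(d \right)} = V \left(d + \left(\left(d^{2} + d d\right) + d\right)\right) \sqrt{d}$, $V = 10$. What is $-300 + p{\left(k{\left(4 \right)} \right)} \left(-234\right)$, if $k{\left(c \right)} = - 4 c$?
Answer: $-300 - 4492800 i \approx -300.0 - 4.4928 \cdot 10^{6} i$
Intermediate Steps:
$p{\left(d \right)} = \sqrt{d} \left(20 d + 20 d^{2}\right)$ ($p{\left(d \right)} = 10 \left(d + \left(\left(d^{2} + d d\right) + d\right)\right) \sqrt{d} = 10 \left(d + \left(\left(d^{2} + d^{2}\right) + d\right)\right) \sqrt{d} = 10 \left(d + \left(2 d^{2} + d\right)\right) \sqrt{d} = 10 \left(d + \left(d + 2 d^{2}\right)\right) \sqrt{d} = 10 \left(2 d + 2 d^{2}\right) \sqrt{d} = \left(20 d + 20 d^{2}\right) \sqrt{d} = \sqrt{d} \left(20 d + 20 d^{2}\right)$)
$-300 + p{\left(k{\left(4 \right)} \right)} \left(-234\right) = -300 + 20 \left(\left(-4\right) 4\right)^{\frac{3}{2}} \left(1 - 16\right) \left(-234\right) = -300 + 20 \left(-16\right)^{\frac{3}{2}} \left(1 - 16\right) \left(-234\right) = -300 + 20 \left(- 64 i\right) \left(-15\right) \left(-234\right) = -300 + 19200 i \left(-234\right) = -300 - 4492800 i$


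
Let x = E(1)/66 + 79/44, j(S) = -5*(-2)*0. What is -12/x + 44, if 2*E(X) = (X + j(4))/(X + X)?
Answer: 17732/475 ≈ 37.331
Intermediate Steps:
j(S) = 0 (j(S) = 10*0 = 0)
E(X) = 1/4 (E(X) = ((X + 0)/(X + X))/2 = (X/((2*X)))/2 = (X*(1/(2*X)))/2 = (1/2)*(1/2) = 1/4)
x = 475/264 (x = (1/4)/66 + 79/44 = (1/4)*(1/66) + 79*(1/44) = 1/264 + 79/44 = 475/264 ≈ 1.7992)
-12/x + 44 = -12/475/264 + 44 = -12*264/475 + 44 = -3168/475 + 44 = 17732/475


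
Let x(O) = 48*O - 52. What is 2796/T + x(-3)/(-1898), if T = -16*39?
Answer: -16617/3796 ≈ -4.3775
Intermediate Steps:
T = -624
x(O) = -52 + 48*O
2796/T + x(-3)/(-1898) = 2796/(-624) + (-52 + 48*(-3))/(-1898) = 2796*(-1/624) + (-52 - 144)*(-1/1898) = -233/52 - 196*(-1/1898) = -233/52 + 98/949 = -16617/3796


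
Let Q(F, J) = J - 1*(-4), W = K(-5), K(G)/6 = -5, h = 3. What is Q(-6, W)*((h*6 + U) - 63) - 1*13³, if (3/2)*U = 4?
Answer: -3289/3 ≈ -1096.3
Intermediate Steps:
U = 8/3 (U = (⅔)*4 = 8/3 ≈ 2.6667)
K(G) = -30 (K(G) = 6*(-5) = -30)
W = -30
Q(F, J) = 4 + J (Q(F, J) = J + 4 = 4 + J)
Q(-6, W)*((h*6 + U) - 63) - 1*13³ = (4 - 30)*((3*6 + 8/3) - 63) - 1*13³ = -26*((18 + 8/3) - 63) - 1*2197 = -26*(62/3 - 63) - 2197 = -26*(-127/3) - 2197 = 3302/3 - 2197 = -3289/3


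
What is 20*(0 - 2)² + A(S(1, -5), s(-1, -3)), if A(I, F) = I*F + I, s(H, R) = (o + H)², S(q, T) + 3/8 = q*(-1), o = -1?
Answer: 585/8 ≈ 73.125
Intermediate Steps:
S(q, T) = -3/8 - q (S(q, T) = -3/8 + q*(-1) = -3/8 - q)
s(H, R) = (-1 + H)²
A(I, F) = I + F*I (A(I, F) = F*I + I = I + F*I)
20*(0 - 2)² + A(S(1, -5), s(-1, -3)) = 20*(0 - 2)² + (-3/8 - 1*1)*(1 + (-1 - 1)²) = 20*(-2)² + (-3/8 - 1)*(1 + (-2)²) = 20*4 - 11*(1 + 4)/8 = 80 - 11/8*5 = 80 - 55/8 = 585/8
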